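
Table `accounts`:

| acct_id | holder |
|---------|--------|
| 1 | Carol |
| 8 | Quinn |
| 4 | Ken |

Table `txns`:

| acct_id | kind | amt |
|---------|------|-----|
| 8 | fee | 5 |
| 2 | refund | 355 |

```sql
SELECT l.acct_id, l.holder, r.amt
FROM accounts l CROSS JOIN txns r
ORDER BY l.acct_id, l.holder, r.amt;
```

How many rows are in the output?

CROSS JOIN pairs every row of `accounts` with every row of `txns`: 3 × 2 = 6 rows.

6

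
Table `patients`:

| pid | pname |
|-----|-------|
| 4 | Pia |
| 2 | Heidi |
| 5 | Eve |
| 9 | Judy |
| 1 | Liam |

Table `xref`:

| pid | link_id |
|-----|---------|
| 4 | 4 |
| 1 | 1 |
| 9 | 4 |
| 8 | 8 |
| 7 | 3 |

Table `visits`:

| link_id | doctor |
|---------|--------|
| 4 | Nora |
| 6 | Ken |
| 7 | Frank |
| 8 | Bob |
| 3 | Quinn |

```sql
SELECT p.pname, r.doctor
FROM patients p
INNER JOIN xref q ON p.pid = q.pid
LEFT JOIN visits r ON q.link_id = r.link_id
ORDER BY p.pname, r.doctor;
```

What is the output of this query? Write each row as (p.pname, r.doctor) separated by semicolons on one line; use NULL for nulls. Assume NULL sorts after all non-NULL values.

(Judy, Nora); (Liam, NULL); (Pia, Nora)

Evaluate left to right. First `patients p INNER JOIN xref q` on pid: 3 row(s).
Then LEFT JOIN `visits r` on link_id: each of those 3 rows is kept; rows whose q.link_id has no match in r get NULL for r's columns.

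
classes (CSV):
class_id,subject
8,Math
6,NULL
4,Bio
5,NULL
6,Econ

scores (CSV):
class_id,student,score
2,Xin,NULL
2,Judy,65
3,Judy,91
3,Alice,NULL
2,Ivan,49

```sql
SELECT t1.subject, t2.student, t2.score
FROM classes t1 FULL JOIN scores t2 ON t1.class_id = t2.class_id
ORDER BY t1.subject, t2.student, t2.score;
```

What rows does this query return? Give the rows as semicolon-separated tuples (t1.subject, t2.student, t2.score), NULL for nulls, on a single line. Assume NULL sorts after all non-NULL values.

FULL OUTER JOIN keeps every row from both sides; unmatched rows get NULL for the other side's columns.
Matching on t1.class_id = t2.class_id.
- t1 row (class_id=8): no match → kept, t2 columns NULL.
- t1 row (class_id=6): no match → kept, t2 columns NULL.
- t1 row (class_id=4): no match → kept, t2 columns NULL.
- t1 row (class_id=5): no match → kept, t2 columns NULL.
- t1 row (class_id=6): no match → kept, t2 columns NULL.
- plus 5 unmatched t2 row(s), each kept with NULL t1 columns.
After projecting and ordering:
t1.subject | t2.student | t2.score
Bio | NULL | NULL
Econ | NULL | NULL
Math | NULL | NULL
NULL | Alice | NULL
NULL | Ivan | 49
NULL | Judy | 65
NULL | Judy | 91
NULL | Xin | NULL
NULL | NULL | NULL
NULL | NULL | NULL

(Bio, NULL, NULL); (Econ, NULL, NULL); (Math, NULL, NULL); (NULL, Alice, NULL); (NULL, Ivan, 49); (NULL, Judy, 65); (NULL, Judy, 91); (NULL, Xin, NULL); (NULL, NULL, NULL); (NULL, NULL, NULL)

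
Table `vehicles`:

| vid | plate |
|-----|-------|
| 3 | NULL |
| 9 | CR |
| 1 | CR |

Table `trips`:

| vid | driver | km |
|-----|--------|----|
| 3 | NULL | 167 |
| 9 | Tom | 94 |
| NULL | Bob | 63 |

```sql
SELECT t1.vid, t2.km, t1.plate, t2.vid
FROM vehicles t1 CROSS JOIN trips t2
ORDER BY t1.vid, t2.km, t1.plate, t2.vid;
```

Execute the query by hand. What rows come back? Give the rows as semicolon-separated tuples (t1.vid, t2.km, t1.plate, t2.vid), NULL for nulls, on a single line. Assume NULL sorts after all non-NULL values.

(1, 63, CR, NULL); (1, 94, CR, 9); (1, 167, CR, 3); (3, 63, NULL, NULL); (3, 94, NULL, 9); (3, 167, NULL, 3); (9, 63, CR, NULL); (9, 94, CR, 9); (9, 167, CR, 3)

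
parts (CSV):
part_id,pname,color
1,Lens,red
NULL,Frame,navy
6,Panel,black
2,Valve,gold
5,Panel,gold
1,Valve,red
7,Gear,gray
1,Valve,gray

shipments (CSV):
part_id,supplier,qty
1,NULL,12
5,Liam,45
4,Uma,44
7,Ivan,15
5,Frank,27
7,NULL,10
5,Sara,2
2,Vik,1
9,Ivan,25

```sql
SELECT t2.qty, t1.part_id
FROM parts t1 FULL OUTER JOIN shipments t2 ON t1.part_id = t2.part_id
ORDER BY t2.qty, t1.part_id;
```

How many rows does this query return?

13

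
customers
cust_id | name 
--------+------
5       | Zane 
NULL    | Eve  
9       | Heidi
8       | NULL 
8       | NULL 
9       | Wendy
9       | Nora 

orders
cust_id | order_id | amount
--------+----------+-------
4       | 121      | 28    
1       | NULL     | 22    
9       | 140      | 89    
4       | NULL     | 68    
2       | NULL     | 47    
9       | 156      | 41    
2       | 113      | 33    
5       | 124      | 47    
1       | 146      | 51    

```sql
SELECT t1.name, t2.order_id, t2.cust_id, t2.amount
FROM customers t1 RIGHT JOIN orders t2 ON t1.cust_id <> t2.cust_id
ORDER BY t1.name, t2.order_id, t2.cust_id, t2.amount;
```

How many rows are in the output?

47

RIGHT JOIN keeps every row from `orders`; unmatched rows get NULL for `customers`'s columns.
Matching on t1.cust_id <> t2.cust_id. A NULL in a compared column never satisfies the condition.
- cust_id=5: 8 matching t2 row(s), so 8 row(s) emitted.
- cust_id=NULL: no matching t2 row.
- cust_id=9: 7 matching t2 row(s), so 7 row(s) emitted.
- cust_id=8: 9 matching t2 row(s), so 9 row(s) emitted.
- cust_id=8: 9 matching t2 row(s), so 9 row(s) emitted.
- cust_id=9: 7 matching t2 row(s), so 7 row(s) emitted.
- cust_id=9: 7 matching t2 row(s), so 7 row(s) emitted.
- every t2 row matched at least one t1 row.
Total: 47 rows.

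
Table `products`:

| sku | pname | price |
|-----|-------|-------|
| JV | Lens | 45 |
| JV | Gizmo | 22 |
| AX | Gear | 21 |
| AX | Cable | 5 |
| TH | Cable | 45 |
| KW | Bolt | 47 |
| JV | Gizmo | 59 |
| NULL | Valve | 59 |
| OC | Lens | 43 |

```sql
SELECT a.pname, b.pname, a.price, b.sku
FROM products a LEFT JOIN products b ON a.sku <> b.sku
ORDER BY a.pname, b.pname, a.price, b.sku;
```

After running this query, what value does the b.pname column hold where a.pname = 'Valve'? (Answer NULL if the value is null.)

LEFT JOIN keeps every row from `products a`; unmatched rows get NULL for `products b`'s columns.
Matching on a.sku <> b.sku. A NULL in a compared column never satisfies the condition.
Matched pairs: 48; unmatched a rows kept: 1.

NULL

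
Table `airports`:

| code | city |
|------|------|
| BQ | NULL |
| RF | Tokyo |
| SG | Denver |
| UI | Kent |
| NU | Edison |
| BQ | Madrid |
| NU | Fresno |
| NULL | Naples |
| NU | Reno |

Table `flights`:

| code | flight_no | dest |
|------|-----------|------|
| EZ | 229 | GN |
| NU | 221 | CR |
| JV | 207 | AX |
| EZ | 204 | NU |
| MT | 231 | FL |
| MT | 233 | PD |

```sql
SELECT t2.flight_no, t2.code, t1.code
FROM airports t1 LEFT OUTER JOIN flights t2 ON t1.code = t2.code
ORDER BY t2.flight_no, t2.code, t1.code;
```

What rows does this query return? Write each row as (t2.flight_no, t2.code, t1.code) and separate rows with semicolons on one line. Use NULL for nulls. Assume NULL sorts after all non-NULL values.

(221, NU, NU); (221, NU, NU); (221, NU, NU); (NULL, NULL, BQ); (NULL, NULL, BQ); (NULL, NULL, RF); (NULL, NULL, SG); (NULL, NULL, UI); (NULL, NULL, NULL)

LEFT JOIN keeps every row from `airports`; unmatched rows get NULL for `flights`'s columns.
Matching on t1.code = t2.code. A NULL in a compared column never satisfies the condition.
- t1 (code=BQ) has no partner → padded with NULL.
- t1 (code=RF) has no partner → padded with NULL.
- t1 (code=SG) has no partner → padded with NULL.
- t1 (code=UI) has no partner → padded with NULL.
- t1 (code=NU) pairs with 1 row(s) of t2.
- t1 (code=BQ) has no partner → padded with NULL.
- t1 (code=NU) pairs with 1 row(s) of t2.
- t1 (code=NULL) has no partner → padded with NULL.
- t1 (code=NU) pairs with 1 row(s) of t2.
After projecting and ordering:
t2.flight_no | t2.code | t1.code
221 | NU | NU
221 | NU | NU
221 | NU | NU
NULL | NULL | BQ
NULL | NULL | BQ
NULL | NULL | RF
NULL | NULL | SG
NULL | NULL | UI
NULL | NULL | NULL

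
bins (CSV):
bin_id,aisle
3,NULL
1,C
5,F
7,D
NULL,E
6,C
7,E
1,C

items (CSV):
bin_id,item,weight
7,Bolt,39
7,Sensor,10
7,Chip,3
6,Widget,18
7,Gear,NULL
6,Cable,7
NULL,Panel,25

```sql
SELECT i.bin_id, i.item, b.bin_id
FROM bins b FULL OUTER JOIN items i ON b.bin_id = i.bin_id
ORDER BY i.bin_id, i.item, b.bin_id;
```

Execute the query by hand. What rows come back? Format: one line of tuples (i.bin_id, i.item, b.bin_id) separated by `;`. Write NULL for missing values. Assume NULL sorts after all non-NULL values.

(6, Cable, 6); (6, Widget, 6); (7, Bolt, 7); (7, Bolt, 7); (7, Chip, 7); (7, Chip, 7); (7, Gear, 7); (7, Gear, 7); (7, Sensor, 7); (7, Sensor, 7); (NULL, Panel, NULL); (NULL, NULL, 1); (NULL, NULL, 1); (NULL, NULL, 3); (NULL, NULL, 5); (NULL, NULL, NULL)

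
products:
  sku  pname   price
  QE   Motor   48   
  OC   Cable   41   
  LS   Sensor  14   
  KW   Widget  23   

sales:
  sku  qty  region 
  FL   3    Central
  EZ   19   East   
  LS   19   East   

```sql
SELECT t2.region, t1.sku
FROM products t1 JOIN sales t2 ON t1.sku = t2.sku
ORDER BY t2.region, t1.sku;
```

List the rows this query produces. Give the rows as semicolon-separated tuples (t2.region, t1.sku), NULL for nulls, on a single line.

(East, LS)

INNER JOIN keeps only pairs where the ON condition holds.
Matching on t1.sku = t2.sku.
- t1 row (sku=QE): no match → dropped.
- t1 row (sku=OC): no match → dropped.
- t1 row (sku=LS): matches 1 t2 row(s) → 1 output row(s).
- t1 row (sku=KW): no match → dropped.
After projecting and ordering:
t2.region | t1.sku
East | LS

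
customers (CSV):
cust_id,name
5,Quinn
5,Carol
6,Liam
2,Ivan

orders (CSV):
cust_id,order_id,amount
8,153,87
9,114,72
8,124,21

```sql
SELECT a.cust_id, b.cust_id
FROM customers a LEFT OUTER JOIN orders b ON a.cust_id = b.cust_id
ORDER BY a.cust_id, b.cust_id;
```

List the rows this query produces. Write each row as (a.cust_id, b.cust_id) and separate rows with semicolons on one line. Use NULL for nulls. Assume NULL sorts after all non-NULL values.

(2, NULL); (5, NULL); (5, NULL); (6, NULL)

LEFT JOIN keeps every row from `customers`; unmatched rows get NULL for `orders`'s columns.
Matching on a.cust_id = b.cust_id.
- a (cust_id=5) has no partner → padded with NULL.
- a (cust_id=5) has no partner → padded with NULL.
- a (cust_id=6) has no partner → padded with NULL.
- a (cust_id=2) has no partner → padded with NULL.
After projecting and ordering:
a.cust_id | b.cust_id
2 | NULL
5 | NULL
5 | NULL
6 | NULL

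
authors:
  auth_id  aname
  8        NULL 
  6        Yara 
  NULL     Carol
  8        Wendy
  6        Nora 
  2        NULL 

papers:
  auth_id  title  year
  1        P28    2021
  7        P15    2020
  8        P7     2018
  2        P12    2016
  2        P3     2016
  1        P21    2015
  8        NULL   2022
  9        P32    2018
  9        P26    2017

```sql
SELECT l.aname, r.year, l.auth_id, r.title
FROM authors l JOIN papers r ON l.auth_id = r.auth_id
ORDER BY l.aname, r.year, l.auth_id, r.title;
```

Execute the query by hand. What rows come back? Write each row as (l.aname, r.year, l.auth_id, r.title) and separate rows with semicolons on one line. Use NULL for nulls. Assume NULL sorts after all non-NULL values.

INNER JOIN keeps only pairs where the ON condition holds.
Matching on l.auth_id = r.auth_id. A NULL in a compared column never satisfies the condition.
Matched pairs: 6.

(Wendy, 2018, 8, P7); (Wendy, 2022, 8, NULL); (NULL, 2016, 2, P12); (NULL, 2016, 2, P3); (NULL, 2018, 8, P7); (NULL, 2022, 8, NULL)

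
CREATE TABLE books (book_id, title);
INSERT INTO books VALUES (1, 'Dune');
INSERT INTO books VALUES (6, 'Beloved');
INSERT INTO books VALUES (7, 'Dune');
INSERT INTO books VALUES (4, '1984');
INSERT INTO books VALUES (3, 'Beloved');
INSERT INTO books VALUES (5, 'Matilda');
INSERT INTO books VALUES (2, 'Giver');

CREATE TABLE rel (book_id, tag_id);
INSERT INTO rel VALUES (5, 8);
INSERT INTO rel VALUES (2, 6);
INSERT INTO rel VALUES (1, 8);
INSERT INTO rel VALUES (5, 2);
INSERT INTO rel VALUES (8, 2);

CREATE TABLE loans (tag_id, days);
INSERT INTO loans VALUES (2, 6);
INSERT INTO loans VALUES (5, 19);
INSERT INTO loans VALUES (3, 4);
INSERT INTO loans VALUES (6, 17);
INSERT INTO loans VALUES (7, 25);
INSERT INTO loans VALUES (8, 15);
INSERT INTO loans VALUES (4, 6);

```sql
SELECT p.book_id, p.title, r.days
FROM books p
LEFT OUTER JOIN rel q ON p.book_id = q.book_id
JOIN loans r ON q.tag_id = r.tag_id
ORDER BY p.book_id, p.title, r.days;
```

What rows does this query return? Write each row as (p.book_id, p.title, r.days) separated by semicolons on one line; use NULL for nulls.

Evaluate left to right. First `books p LEFT JOIN rel q` on book_id: 8 row(s).
Then INNER JOIN `loans r` on tag_id: keep only rows whose q.tag_id appears in r.

(1, Dune, 15); (2, Giver, 17); (5, Matilda, 6); (5, Matilda, 15)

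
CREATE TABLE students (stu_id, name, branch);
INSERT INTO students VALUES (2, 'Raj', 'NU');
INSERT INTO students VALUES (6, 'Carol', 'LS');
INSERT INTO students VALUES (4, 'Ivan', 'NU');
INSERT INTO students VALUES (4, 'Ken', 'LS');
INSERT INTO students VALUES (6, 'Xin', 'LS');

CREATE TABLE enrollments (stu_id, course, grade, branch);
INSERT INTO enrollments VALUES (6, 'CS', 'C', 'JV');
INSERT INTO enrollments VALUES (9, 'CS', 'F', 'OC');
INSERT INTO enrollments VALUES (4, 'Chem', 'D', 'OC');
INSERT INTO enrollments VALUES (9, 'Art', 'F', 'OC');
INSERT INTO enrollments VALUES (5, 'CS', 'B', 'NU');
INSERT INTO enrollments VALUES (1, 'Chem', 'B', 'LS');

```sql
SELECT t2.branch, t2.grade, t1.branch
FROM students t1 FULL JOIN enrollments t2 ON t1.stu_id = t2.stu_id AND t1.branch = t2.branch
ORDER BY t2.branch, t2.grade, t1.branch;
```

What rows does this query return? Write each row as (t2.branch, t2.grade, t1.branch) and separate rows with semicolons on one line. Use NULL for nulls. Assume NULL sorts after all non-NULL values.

(JV, C, NULL); (LS, B, NULL); (NU, B, NULL); (OC, D, NULL); (OC, F, NULL); (OC, F, NULL); (NULL, NULL, LS); (NULL, NULL, LS); (NULL, NULL, LS); (NULL, NULL, NU); (NULL, NULL, NU)

FULL OUTER JOIN keeps every row from both sides; unmatched rows get NULL for the other side's columns.
Matching on t1.stu_id = t2.stu_id AND t1.branch = t2.branch.
- t1 row (stu_id=2, branch=NU): no match → kept, t2 columns NULL.
- t1 row (stu_id=6, branch=LS): no match → kept, t2 columns NULL.
- t1 row (stu_id=4, branch=NU): no match → kept, t2 columns NULL.
- t1 row (stu_id=4, branch=LS): no match → kept, t2 columns NULL.
- t1 row (stu_id=6, branch=LS): no match → kept, t2 columns NULL.
- plus 6 unmatched t2 row(s), each kept with NULL t1 columns.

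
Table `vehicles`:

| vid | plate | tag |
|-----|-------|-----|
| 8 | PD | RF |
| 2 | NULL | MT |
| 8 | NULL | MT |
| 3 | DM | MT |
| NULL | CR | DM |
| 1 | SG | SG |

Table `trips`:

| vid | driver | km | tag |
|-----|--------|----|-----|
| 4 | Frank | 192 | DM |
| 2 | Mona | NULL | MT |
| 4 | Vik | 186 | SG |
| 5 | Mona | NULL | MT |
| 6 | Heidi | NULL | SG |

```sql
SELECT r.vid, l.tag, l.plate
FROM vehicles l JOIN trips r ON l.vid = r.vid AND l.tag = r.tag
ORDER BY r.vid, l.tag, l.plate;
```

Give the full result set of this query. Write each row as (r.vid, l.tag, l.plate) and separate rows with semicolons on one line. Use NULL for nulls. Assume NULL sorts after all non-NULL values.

(2, MT, NULL)

INNER JOIN keeps only pairs where the ON condition holds.
Matching on l.vid = r.vid AND l.tag = r.tag. A NULL in a compared column never satisfies the condition.
- l (vid=8, tag=RF) has no partner → excluded.
- l (vid=2, tag=MT) pairs with 1 row(s) of r.
- l (vid=8, tag=MT) has no partner → excluded.
- l (vid=3, tag=MT) has no partner → excluded.
- l (vid=NULL, tag=DM) has no partner → excluded.
- l (vid=1, tag=SG) has no partner → excluded.
After projecting and ordering:
r.vid | l.tag | l.plate
2 | MT | NULL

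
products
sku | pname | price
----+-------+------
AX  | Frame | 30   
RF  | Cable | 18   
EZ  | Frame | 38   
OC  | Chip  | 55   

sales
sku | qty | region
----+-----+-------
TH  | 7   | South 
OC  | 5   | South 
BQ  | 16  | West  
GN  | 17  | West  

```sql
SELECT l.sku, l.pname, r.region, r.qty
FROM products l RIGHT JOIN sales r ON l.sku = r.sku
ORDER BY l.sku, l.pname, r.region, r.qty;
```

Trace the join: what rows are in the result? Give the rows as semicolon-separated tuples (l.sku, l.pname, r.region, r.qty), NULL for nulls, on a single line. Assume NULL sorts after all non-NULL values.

RIGHT JOIN keeps every row from `sales`; unmatched rows get NULL for `products`'s columns.
Matching on l.sku = r.sku.
- sku=AX: no matching r row.
- sku=RF: no matching r row.
- sku=EZ: no matching r row.
- sku=OC: 1 matching r row(s), so 1 row(s) emitted.
- plus 3 unmatched r row(s), each kept with NULL l columns.
After projecting and ordering:
l.sku | l.pname | r.region | r.qty
OC | Chip | South | 5
NULL | NULL | South | 7
NULL | NULL | West | 16
NULL | NULL | West | 17

(OC, Chip, South, 5); (NULL, NULL, South, 7); (NULL, NULL, West, 16); (NULL, NULL, West, 17)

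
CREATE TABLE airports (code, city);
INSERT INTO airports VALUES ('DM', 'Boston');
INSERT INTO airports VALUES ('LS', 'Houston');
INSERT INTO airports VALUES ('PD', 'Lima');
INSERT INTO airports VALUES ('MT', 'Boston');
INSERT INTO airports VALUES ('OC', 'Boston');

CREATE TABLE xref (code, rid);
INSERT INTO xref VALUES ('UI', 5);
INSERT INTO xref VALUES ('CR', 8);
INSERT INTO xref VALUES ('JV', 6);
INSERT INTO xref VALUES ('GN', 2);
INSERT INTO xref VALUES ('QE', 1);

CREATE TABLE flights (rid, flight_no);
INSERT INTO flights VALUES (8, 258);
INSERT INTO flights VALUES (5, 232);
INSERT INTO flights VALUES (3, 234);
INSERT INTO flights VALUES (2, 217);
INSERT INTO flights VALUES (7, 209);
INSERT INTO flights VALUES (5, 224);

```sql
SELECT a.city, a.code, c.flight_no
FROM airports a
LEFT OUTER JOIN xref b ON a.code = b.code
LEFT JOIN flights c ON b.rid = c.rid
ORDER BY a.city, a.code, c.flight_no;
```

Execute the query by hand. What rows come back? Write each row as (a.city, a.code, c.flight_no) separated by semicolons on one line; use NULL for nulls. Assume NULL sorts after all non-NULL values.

Step 1 — a LEFT JOIN b on code → 5 row(s).
Then LEFT JOIN `flights c` on rid: each of those 5 rows is kept; rows whose b.rid has no match in c get NULL for c's columns.

(Boston, DM, NULL); (Boston, MT, NULL); (Boston, OC, NULL); (Houston, LS, NULL); (Lima, PD, NULL)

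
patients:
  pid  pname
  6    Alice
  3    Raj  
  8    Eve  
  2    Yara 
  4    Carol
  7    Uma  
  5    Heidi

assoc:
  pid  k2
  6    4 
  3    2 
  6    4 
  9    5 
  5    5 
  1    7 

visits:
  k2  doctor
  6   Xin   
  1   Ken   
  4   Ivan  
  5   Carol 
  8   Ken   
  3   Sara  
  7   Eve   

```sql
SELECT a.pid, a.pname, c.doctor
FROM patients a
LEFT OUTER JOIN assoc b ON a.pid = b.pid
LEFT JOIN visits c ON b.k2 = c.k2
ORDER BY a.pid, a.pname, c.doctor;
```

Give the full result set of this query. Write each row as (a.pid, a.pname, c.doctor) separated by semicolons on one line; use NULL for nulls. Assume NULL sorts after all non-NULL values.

(2, Yara, NULL); (3, Raj, NULL); (4, Carol, NULL); (5, Heidi, Carol); (6, Alice, Ivan); (6, Alice, Ivan); (7, Uma, NULL); (8, Eve, NULL)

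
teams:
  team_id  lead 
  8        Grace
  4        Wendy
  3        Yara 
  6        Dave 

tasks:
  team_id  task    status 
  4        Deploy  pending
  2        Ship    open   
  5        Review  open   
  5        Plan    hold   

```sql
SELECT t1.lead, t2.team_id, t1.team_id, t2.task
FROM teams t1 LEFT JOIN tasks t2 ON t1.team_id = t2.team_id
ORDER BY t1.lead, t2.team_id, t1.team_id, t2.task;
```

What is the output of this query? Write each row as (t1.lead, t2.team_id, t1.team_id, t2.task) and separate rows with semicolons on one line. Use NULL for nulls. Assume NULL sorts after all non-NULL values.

(Dave, NULL, 6, NULL); (Grace, NULL, 8, NULL); (Wendy, 4, 4, Deploy); (Yara, NULL, 3, NULL)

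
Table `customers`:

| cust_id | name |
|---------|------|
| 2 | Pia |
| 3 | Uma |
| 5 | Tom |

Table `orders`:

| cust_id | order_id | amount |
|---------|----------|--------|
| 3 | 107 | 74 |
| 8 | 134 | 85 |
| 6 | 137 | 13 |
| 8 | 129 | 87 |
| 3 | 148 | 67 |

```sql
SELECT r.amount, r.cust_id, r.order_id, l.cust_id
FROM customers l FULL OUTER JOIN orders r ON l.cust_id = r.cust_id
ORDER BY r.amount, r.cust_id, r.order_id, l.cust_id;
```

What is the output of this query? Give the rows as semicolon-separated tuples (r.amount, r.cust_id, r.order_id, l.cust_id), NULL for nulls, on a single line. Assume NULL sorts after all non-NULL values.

FULL OUTER JOIN keeps every row from both sides; unmatched rows get NULL for the other side's columns.
Matching on l.cust_id = r.cust_id.
Matched pairs: 2; unmatched l rows kept: 2; unmatched r rows kept: 3.

(13, 6, 137, NULL); (67, 3, 148, 3); (74, 3, 107, 3); (85, 8, 134, NULL); (87, 8, 129, NULL); (NULL, NULL, NULL, 2); (NULL, NULL, NULL, 5)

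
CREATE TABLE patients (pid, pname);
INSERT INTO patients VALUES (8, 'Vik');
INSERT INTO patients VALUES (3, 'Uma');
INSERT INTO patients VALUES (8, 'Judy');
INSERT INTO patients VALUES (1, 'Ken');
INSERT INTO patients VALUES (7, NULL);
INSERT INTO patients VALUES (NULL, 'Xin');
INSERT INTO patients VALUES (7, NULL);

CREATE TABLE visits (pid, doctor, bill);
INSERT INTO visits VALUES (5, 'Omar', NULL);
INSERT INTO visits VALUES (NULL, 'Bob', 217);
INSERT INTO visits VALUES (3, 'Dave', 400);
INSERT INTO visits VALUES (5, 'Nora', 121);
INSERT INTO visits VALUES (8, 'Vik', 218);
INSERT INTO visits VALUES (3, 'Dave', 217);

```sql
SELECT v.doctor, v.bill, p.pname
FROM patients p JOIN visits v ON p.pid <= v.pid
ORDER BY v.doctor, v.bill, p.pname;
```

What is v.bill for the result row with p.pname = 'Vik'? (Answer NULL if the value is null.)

218

INNER JOIN keeps only pairs where the ON condition holds.
Matching on p.pid <= v.pid. A NULL in a compared column never satisfies the condition.
Matched pairs: 14.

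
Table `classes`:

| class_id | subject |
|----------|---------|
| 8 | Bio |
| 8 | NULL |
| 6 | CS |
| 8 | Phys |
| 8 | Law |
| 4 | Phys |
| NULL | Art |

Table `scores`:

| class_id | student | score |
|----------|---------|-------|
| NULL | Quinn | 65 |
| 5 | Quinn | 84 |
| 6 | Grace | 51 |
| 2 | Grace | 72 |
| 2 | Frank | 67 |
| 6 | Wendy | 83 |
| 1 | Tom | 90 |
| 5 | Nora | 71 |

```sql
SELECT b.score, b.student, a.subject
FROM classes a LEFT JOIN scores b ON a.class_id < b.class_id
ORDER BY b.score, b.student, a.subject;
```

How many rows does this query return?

LEFT JOIN keeps every row from `classes`; unmatched rows get NULL for `scores`'s columns.
Matching on a.class_id < b.class_id. A NULL in a compared column never satisfies the condition.
- a (class_id=8) has no partner → padded with NULL.
- a (class_id=8) has no partner → padded with NULL.
- a (class_id=6) has no partner → padded with NULL.
- a (class_id=8) has no partner → padded with NULL.
- a (class_id=8) has no partner → padded with NULL.
- a (class_id=4) pairs with 4 row(s) of b.
- a (class_id=NULL) has no partner → padded with NULL.
Total: 4 matched + 6 padded = 10 rows.

10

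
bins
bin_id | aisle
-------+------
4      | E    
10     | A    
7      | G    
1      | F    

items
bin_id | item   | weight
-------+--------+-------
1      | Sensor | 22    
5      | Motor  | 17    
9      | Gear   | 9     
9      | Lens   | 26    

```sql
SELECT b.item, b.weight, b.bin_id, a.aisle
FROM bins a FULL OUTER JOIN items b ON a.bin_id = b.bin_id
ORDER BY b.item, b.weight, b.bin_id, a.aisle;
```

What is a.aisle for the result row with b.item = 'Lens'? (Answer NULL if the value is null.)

FULL OUTER JOIN keeps every row from both sides; unmatched rows get NULL for the other side's columns.
Matching on a.bin_id = b.bin_id.
- a row (bin_id=4): no match → kept, b columns NULL.
- a row (bin_id=10): no match → kept, b columns NULL.
- a row (bin_id=7): no match → kept, b columns NULL.
- a row (bin_id=1): matches 1 b row(s) → 1 output row(s).
- plus 3 unmatched b row(s), each kept with NULL a columns.

NULL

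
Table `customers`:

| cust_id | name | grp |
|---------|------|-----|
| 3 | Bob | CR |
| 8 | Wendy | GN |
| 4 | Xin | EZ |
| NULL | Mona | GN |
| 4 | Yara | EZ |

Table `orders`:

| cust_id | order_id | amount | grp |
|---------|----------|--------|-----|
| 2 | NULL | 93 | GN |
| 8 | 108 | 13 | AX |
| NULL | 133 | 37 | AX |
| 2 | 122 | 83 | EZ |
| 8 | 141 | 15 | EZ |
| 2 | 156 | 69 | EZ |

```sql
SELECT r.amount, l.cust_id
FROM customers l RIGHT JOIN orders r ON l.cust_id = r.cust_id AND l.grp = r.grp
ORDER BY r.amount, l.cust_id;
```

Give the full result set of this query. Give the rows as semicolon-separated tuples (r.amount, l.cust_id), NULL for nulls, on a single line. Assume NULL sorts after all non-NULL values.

(13, NULL); (15, NULL); (37, NULL); (69, NULL); (83, NULL); (93, NULL)

RIGHT JOIN keeps every row from `orders`; unmatched rows get NULL for `customers`'s columns.
Matching on l.cust_id = r.cust_id AND l.grp = r.grp. A NULL in a compared column never satisfies the condition.
- cust_id=3, grp=CR: no matching r row.
- cust_id=8, grp=GN: no matching r row.
- cust_id=4, grp=EZ: no matching r row.
- cust_id=NULL, grp=GN: no matching r row.
- cust_id=4, grp=EZ: no matching r row.
- plus 6 unmatched r row(s), each kept with NULL l columns.
After projecting and ordering:
r.amount | l.cust_id
13 | NULL
15 | NULL
37 | NULL
69 | NULL
83 | NULL
93 | NULL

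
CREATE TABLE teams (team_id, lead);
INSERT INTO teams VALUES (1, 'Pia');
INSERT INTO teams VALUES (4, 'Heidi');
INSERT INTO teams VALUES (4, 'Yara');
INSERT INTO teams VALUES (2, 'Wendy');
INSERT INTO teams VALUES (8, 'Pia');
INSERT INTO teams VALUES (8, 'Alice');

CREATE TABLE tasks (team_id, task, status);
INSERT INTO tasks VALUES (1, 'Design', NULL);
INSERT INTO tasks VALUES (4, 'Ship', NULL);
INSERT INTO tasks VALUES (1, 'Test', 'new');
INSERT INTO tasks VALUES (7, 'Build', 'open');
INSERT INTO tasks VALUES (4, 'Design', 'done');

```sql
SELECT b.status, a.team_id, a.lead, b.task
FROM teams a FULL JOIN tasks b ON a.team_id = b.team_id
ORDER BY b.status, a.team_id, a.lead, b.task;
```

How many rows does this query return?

10

FULL OUTER JOIN keeps every row from both sides; unmatched rows get NULL for the other side's columns.
Matching on a.team_id = b.team_id.
Matched pairs: 6; unmatched a rows kept: 3; unmatched b rows kept: 1.
Total: 6 matched + 4 padded = 10 rows.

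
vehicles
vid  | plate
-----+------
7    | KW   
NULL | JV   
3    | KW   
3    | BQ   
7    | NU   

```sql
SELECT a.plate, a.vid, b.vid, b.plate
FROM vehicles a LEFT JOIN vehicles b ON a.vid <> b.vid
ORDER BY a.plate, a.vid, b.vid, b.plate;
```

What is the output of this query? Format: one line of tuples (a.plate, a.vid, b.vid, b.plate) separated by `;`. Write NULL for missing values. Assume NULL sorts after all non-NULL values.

(BQ, 3, 7, KW); (BQ, 3, 7, NU); (JV, NULL, NULL, NULL); (KW, 3, 7, KW); (KW, 3, 7, NU); (KW, 7, 3, BQ); (KW, 7, 3, KW); (NU, 7, 3, BQ); (NU, 7, 3, KW)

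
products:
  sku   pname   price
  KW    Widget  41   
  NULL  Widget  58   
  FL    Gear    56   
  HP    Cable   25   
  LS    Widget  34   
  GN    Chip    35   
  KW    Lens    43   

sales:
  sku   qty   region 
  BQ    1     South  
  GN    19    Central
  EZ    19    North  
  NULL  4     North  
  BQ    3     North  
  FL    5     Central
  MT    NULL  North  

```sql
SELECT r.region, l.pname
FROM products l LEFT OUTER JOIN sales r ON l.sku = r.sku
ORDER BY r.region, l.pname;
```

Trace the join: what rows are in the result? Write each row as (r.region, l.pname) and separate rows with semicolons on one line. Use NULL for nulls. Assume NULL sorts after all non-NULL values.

LEFT JOIN keeps every row from `products`; unmatched rows get NULL for `sales`'s columns.
Matching on l.sku = r.sku. A NULL in a compared column never satisfies the condition.
Matched pairs: 2; unmatched l rows kept: 5.

(Central, Chip); (Central, Gear); (NULL, Cable); (NULL, Lens); (NULL, Widget); (NULL, Widget); (NULL, Widget)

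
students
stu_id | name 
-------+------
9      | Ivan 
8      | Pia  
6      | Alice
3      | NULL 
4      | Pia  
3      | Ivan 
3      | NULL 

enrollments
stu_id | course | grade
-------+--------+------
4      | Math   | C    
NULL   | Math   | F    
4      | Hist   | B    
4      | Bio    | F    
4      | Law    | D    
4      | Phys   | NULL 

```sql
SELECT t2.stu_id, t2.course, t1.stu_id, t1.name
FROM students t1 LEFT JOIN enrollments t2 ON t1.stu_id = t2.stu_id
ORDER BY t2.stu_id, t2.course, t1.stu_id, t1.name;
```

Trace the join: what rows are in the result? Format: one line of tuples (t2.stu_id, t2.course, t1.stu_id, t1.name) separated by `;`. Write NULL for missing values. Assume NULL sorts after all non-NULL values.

LEFT JOIN keeps every row from `students`; unmatched rows get NULL for `enrollments`'s columns.
Matching on t1.stu_id = t2.stu_id. A NULL in a compared column never satisfies the condition.
- t1[0] stu_id=9 → no match; kept with NULLs on the t2 side.
- t1[1] stu_id=8 → no match; kept with NULLs on the t2 side.
- t1[2] stu_id=6 → no match; kept with NULLs on the t2 side.
- t1[3] stu_id=3 → no match; kept with NULLs on the t2 side.
- t1[4] stu_id=4 → 5 match(es) in t2 → 5 row(s).
- t1[5] stu_id=3 → no match; kept with NULLs on the t2 side.
- t1[6] stu_id=3 → no match; kept with NULLs on the t2 side.

(4, Bio, 4, Pia); (4, Hist, 4, Pia); (4, Law, 4, Pia); (4, Math, 4, Pia); (4, Phys, 4, Pia); (NULL, NULL, 3, Ivan); (NULL, NULL, 3, NULL); (NULL, NULL, 3, NULL); (NULL, NULL, 6, Alice); (NULL, NULL, 8, Pia); (NULL, NULL, 9, Ivan)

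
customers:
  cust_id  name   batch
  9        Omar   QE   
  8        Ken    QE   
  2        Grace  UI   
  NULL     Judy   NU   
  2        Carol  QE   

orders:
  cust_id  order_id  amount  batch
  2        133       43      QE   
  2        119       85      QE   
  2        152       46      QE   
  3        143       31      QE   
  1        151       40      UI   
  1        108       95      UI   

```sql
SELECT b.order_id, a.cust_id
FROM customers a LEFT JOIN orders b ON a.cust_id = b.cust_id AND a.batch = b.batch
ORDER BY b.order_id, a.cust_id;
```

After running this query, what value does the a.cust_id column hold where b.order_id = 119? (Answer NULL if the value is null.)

2

LEFT JOIN keeps every row from `customers`; unmatched rows get NULL for `orders`'s columns.
Matching on a.cust_id = b.cust_id AND a.batch = b.batch. A NULL in a compared column never satisfies the condition.
Matched pairs: 3; unmatched a rows kept: 4.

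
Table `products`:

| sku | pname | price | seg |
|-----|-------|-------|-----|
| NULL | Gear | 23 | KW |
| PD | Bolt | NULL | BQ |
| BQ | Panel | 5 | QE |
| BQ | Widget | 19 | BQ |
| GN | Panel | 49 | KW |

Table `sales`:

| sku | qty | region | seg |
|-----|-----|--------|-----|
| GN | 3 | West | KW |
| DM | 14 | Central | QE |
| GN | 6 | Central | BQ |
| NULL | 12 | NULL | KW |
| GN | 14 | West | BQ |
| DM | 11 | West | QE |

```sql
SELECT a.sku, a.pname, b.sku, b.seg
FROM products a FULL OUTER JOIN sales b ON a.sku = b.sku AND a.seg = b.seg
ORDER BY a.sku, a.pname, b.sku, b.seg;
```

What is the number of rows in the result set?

10

FULL OUTER JOIN keeps every row from both sides; unmatched rows get NULL for the other side's columns.
Matching on a.sku = b.sku AND a.seg = b.seg. A NULL in a compared column never satisfies the condition.
Matched pairs: 1; unmatched a rows kept: 4; unmatched b rows kept: 5.
Total: 1 matched + 9 padded = 10 rows.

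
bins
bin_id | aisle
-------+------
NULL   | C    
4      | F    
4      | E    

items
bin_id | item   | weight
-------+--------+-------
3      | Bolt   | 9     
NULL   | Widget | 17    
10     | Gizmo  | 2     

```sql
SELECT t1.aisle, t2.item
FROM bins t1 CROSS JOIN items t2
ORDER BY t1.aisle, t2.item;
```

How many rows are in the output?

CROSS JOIN pairs every row of `bins` with every row of `items`: 3 × 3 = 9 rows.

9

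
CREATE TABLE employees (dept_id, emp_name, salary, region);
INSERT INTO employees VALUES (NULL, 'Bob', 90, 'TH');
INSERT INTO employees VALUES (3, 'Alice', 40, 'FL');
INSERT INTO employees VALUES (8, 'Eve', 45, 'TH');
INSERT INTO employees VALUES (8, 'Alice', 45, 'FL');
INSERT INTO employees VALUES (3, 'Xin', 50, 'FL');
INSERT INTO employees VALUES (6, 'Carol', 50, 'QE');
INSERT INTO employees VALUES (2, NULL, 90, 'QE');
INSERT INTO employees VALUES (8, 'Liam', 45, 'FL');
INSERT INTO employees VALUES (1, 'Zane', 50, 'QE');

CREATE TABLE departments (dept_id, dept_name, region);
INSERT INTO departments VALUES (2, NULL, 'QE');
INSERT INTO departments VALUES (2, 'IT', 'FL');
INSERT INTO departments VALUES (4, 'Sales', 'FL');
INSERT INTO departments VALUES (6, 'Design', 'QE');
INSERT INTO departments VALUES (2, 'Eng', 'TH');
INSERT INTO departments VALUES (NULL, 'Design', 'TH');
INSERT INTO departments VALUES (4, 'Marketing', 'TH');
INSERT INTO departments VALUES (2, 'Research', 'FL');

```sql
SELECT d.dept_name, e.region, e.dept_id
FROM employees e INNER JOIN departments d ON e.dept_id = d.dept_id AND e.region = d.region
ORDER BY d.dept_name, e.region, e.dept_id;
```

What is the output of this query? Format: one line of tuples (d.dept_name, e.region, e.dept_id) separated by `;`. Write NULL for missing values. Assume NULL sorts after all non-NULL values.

INNER JOIN keeps only pairs where the ON condition holds.
Matching on e.dept_id = d.dept_id AND e.region = d.region. A NULL in a compared column never satisfies the condition.
- dept_id=NULL, region=TH: no matching d row, dropped.
- dept_id=3, region=FL: no matching d row, dropped.
- dept_id=8, region=TH: no matching d row, dropped.
- dept_id=8, region=FL: no matching d row, dropped.
- dept_id=3, region=FL: no matching d row, dropped.
- dept_id=6, region=QE: 1 matching d row(s), so 1 row(s) emitted.
- dept_id=2, region=QE: 1 matching d row(s), so 1 row(s) emitted.
- dept_id=8, region=FL: no matching d row, dropped.
- dept_id=1, region=QE: no matching d row, dropped.
After projecting and ordering:
d.dept_name | e.region | e.dept_id
Design | QE | 6
NULL | QE | 2

(Design, QE, 6); (NULL, QE, 2)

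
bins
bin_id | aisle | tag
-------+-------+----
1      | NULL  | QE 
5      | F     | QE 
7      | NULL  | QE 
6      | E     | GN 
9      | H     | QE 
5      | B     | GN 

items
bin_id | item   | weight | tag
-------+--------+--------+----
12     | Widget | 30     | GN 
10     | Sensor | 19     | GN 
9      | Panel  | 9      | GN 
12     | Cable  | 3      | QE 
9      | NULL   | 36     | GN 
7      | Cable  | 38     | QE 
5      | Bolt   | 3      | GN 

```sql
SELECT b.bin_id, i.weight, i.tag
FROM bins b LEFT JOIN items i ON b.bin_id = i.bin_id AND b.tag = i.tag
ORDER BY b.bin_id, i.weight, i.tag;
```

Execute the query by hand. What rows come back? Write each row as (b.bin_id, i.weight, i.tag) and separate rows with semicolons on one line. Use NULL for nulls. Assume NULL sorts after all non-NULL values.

(1, NULL, NULL); (5, 3, GN); (5, NULL, NULL); (6, NULL, NULL); (7, 38, QE); (9, NULL, NULL)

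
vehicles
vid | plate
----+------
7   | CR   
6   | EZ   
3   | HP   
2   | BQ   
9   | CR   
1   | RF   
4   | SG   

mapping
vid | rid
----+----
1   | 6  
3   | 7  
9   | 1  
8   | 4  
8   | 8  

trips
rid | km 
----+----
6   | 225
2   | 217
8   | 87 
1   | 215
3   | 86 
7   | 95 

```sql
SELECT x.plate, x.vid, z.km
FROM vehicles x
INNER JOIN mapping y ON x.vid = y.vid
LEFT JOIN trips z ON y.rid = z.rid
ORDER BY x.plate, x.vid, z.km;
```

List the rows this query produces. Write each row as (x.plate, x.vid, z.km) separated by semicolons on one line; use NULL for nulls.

(CR, 9, 215); (HP, 3, 95); (RF, 1, 225)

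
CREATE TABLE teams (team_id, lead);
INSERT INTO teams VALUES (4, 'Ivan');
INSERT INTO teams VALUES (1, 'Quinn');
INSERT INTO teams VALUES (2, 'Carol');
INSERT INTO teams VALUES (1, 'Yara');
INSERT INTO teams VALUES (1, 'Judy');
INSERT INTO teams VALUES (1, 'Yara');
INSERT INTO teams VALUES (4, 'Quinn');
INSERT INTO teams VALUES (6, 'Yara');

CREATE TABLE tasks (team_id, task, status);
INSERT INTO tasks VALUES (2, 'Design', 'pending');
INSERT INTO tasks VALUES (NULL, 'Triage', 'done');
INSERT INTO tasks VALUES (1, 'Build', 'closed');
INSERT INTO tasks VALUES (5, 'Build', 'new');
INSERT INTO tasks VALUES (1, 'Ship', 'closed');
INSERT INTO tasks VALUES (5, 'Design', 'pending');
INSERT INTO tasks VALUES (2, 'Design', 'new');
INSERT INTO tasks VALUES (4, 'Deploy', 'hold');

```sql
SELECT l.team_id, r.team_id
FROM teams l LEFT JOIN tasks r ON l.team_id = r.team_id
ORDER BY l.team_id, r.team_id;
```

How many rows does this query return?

LEFT JOIN keeps every row from `teams`; unmatched rows get NULL for `tasks`'s columns.
Matching on l.team_id = r.team_id. A NULL in a compared column never satisfies the condition.
- l row (team_id=4): matches 1 r row(s) → 1 output row(s).
- l row (team_id=1): matches 2 r row(s) → 2 output row(s).
- l row (team_id=2): matches 2 r row(s) → 2 output row(s).
- l row (team_id=1): matches 2 r row(s) → 2 output row(s).
- l row (team_id=1): matches 2 r row(s) → 2 output row(s).
- l row (team_id=1): matches 2 r row(s) → 2 output row(s).
- l row (team_id=4): matches 1 r row(s) → 1 output row(s).
- l row (team_id=6): no match → kept, r columns NULL.
Total: 12 matched + 1 padded = 13 rows.

13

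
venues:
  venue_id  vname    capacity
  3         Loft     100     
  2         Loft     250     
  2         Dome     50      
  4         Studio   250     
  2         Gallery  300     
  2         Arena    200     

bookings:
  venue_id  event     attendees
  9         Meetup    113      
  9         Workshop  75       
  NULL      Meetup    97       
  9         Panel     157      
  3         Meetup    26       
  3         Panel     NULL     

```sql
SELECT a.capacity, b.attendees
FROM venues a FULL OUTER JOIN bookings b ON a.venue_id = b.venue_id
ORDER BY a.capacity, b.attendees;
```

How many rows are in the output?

FULL OUTER JOIN keeps every row from both sides; unmatched rows get NULL for the other side's columns.
Matching on a.venue_id = b.venue_id. A NULL in a compared column never satisfies the condition.
Matched pairs: 2; unmatched a rows kept: 5; unmatched b rows kept: 4.
Total: 2 matched + 9 padded = 11 rows.

11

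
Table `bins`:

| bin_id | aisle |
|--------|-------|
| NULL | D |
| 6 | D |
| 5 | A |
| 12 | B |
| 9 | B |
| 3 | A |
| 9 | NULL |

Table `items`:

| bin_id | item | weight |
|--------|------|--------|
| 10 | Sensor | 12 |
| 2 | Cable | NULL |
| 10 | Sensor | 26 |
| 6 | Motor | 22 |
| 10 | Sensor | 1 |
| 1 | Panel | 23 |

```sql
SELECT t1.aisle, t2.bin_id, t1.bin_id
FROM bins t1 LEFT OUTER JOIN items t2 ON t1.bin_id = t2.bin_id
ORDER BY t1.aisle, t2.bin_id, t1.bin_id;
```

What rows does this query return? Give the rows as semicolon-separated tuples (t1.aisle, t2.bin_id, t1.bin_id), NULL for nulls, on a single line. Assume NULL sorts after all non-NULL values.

LEFT JOIN keeps every row from `bins`; unmatched rows get NULL for `items`'s columns.
Matching on t1.bin_id = t2.bin_id. A NULL in a compared column never satisfies the condition.
Matched pairs: 1; unmatched t1 rows kept: 6.

(A, NULL, 3); (A, NULL, 5); (B, NULL, 9); (B, NULL, 12); (D, 6, 6); (D, NULL, NULL); (NULL, NULL, 9)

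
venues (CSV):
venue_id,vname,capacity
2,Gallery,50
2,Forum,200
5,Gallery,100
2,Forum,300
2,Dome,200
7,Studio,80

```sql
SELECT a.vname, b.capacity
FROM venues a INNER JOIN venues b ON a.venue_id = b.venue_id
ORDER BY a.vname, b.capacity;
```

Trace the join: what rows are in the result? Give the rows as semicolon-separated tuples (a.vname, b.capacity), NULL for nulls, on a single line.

INNER JOIN keeps only pairs where the ON condition holds.
Matching on a.venue_id = b.venue_id.
- a (venue_id=2) pairs with 4 row(s) of b.
- a (venue_id=2) pairs with 4 row(s) of b.
- a (venue_id=5) pairs with 1 row(s) of b.
- a (venue_id=2) pairs with 4 row(s) of b.
- a (venue_id=2) pairs with 4 row(s) of b.
- a (venue_id=7) pairs with 1 row(s) of b.

(Dome, 50); (Dome, 200); (Dome, 200); (Dome, 300); (Forum, 50); (Forum, 50); (Forum, 200); (Forum, 200); (Forum, 200); (Forum, 200); (Forum, 300); (Forum, 300); (Gallery, 50); (Gallery, 100); (Gallery, 200); (Gallery, 200); (Gallery, 300); (Studio, 80)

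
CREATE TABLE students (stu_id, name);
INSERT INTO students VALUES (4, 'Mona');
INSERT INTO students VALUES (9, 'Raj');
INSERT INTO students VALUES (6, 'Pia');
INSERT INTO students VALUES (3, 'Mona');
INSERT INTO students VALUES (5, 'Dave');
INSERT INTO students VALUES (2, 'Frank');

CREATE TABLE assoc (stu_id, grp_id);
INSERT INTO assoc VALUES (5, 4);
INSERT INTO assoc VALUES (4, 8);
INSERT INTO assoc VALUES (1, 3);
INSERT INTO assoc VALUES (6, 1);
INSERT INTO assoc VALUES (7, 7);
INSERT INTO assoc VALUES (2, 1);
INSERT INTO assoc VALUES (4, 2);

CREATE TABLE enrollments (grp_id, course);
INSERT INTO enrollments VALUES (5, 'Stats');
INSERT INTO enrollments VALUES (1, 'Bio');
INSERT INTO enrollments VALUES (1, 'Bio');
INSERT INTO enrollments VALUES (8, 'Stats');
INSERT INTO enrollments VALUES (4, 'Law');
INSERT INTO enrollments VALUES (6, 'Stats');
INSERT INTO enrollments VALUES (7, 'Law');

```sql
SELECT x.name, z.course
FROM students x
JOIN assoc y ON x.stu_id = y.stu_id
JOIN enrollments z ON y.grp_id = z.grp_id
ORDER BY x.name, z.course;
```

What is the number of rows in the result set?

Evaluate left to right. First `students x INNER JOIN assoc y` on stu_id: 5 row(s).
Then INNER JOIN `enrollments z` on grp_id: keep only rows whose y.grp_id appears in z.
Result: 6 row(s).

6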